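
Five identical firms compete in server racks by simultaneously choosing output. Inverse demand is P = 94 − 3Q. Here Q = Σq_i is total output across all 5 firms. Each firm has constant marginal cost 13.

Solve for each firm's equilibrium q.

4.5

A representative firm's profit is π_i = q_i(94 − 3Q) − 13q_i, with Q = q_i + Σ_{j≠i} q_j.
First-order condition: 81 − 6q_i − 3Σ_{j≠i} q_j = 0.
In a symmetric equilibrium every firm chooses the same q, so Σ_{j≠i} q_j = 4q. The condition becomes 81 − 18q = 0, giving q = 81/18 = 4.5.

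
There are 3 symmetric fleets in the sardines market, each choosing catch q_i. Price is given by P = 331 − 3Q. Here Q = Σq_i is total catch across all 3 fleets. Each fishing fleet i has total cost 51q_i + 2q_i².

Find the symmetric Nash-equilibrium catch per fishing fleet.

17.5

A representative fishing fleet's profit is π_i = q_i(331 − 3Q) − 51q_i − 2q_i², with Q = q_i + Σ_{j≠i} q_j.
First-order condition: 280 − 10q_i − 3Σ_{j≠i} q_j = 0.
In a symmetric equilibrium every fishing fleet chooses the same q, so Σ_{j≠i} q_j = 2q. The condition becomes 280 − 16q = 0, giving q = 280/16 = 17.5.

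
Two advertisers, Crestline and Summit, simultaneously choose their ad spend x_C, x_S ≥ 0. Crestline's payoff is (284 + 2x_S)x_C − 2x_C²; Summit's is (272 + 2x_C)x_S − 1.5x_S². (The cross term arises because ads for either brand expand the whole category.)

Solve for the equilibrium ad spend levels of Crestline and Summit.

Expanding Crestline's payoff: 284x_C + 2x_Sx_C − 2x_C².
∂π/∂x_C = 284 + 2x_S − 4x_C = 0, so x_C = 71 + 0.5x_S.
Likewise for Summit: x_S = 272/3 + (2/3)x_C.
Solving the two reaction functions simultaneously: (1 − (0.5)(2/3))x_C = 71 + 0.5·(272/3), so (2/3)x_C = 349/3 and x_C = 174.5.
Then x_S = 272/3 + (2/3)·174.5 = 207.

174.5, 207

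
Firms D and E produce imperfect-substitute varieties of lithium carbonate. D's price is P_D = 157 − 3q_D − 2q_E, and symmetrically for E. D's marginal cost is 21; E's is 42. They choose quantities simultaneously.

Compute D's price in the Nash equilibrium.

75.9375

Firm D's profit: π = q_D(157 − 3q_D − 2q_E) − 21q_D.
∂π/∂q_D = 136 − 6q_D − 2q_E = 0 ⇒ q_D = 68/3 − (1/3)q_E.
Similarly q_E = 115/6 − (1/3)q_D.
Solving the two reaction functions simultaneously: (1 − (−1/3)(−1/3))q_D = 68/3 − (1/3)·(115/6), so (8/9)q_D = 293/18 and q_D = 18.3125.
Then q_E = 115/6 − (1/3)·18.3125 = 13.0625.
P_D = 157 − 3·18.3125 − 2·13.0625 = 75.9375.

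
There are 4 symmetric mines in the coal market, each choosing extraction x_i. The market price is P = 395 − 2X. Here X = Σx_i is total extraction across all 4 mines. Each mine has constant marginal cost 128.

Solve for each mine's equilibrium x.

A representative mine's profit is π_i = x_i(395 − 2X) − 128x_i, with X = x_i + Σ_{j≠i} x_j.
First-order condition: 267 − 4x_i − 2Σ_{j≠i} x_j = 0.
With identical mines, set every x_j = x: then 267 − 4x − 6x = 0, i.e. x = 267/10 = 26.7.

26.7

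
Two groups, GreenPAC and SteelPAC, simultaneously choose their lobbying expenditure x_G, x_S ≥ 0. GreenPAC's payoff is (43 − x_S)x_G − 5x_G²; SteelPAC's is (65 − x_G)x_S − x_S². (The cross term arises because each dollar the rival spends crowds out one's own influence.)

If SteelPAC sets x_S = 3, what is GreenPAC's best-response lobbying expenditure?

4

Expanding GreenPAC's payoff: 43x_G − x_Sx_G − 5x_G².
∂π/∂x_G = 43 − x_S − 10x_G = 0, so x_G = 4.3 − 0.1x_S.
At x_S = 3: x_G = 4.3 − 0.1·3 = 4.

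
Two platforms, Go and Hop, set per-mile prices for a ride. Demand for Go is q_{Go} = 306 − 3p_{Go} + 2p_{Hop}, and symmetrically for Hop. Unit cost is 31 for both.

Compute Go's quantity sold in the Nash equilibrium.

206.25

Go's profit: π = (p_{Go} − 31)(306 − 3p_{Go} + 2p_{Hop}).
∂π/∂p_{Go} = 399 − 6p_{Go} + 2p_{Hop} = 0 ⇒ p_{Go} = 66.5 + (1/3)p_{Hop}.
Setting p_{Go} = p_{Hop} in the reaction function: p_{Go} = 66.5 + (1/3)p_{Go}, so p_{Go} = 66.5 / (2/3) = 99.75.
q_{Go} = 306 − 3·99.75 + 2·99.75 = 206.25.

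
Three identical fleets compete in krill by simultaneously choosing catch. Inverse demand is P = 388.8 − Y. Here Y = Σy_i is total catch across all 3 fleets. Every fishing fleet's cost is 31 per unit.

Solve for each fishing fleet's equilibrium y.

89.45

A representative fishing fleet's profit is π_i = y_i(388.8 − Y) − 31y_i, with Y = y_i + Σ_{j≠i} y_j.
First-order condition: 357.8 − 2y_i − Σ_{j≠i} y_j = 0.
Imposing symmetry (y_j = y for all j) turns Σ_{j≠i} y_j into 2y, so 357.8 = 4y and y = 89.45.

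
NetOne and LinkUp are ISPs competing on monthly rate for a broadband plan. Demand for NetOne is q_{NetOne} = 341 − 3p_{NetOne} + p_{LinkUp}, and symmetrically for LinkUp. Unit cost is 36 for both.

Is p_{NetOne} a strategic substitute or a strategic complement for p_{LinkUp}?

strategic complements

NetOne's profit: π = (p_{NetOne} − 36)(341 − 3p_{NetOne} + p_{LinkUp}).
∂π/∂p_{NetOne} = 449 − 6p_{NetOne} + p_{LinkUp} = 0 ⇒ p_{NetOne} = 449/6 + (1/6)p_{LinkUp}.
The best-response slope dp_{NetOne}/dp_{LinkUp} = 1/6 > 0: the reaction function is upward-sloping, so the choices are strategic complements.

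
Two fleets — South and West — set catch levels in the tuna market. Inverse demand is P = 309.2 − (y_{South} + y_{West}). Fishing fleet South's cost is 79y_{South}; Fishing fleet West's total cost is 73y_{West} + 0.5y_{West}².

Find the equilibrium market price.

169.88

Fishing fleet South's profit: π = y_{South}(309.2 − (y_{South} + y_{West})) − 79y_{South}.
∂π/∂y_{South} = 230.2 − 2y_{South} − y_{West} = 0, so y_{South} = 115.1 − 0.5y_{West}.
For West: ∂π/∂y_{West} = 236.2 − 3y_{West} − y_{South} = 0 ⇒ y_{West} = 1181/15 − (1/3)y_{South}.
Plugging y_{West} into South's best response: y_{South} = 115.1 − 0.5(1181/15 − (1/3)y_{South}) ⇒ (5/6)y_{South} = 1136/15, so y_{South} = 90.88.
Then y_{West} = 1181/15 − (1/3)·90.88 = 48.44.
Equilibrium price: P = 309.2 − 139.32 = 169.88.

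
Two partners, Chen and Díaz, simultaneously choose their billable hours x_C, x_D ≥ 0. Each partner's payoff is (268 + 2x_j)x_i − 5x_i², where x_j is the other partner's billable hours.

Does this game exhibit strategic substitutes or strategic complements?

Chen's payoff is (268 + 2x_D)x_C − 5x_C².
∂π/∂x_C = 268 + 2x_D − 10x_C = 0, so x_C = 26.8 + 0.2x_D.
The best-response slope dx_C/dx_D = 0.2 > 0: the reaction function is upward-sloping, so the choices are strategic complements.

strategic complements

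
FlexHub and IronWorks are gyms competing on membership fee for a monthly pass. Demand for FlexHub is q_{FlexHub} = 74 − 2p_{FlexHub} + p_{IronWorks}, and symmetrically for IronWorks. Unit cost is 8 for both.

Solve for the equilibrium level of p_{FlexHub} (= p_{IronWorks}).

30

FlexHub's profit: π = (p_{FlexHub} − 8)(74 − 2p_{FlexHub} + p_{IronWorks}).
∂π/∂p_{FlexHub} = 90 − 4p_{FlexHub} + p_{IronWorks} = 0 ⇒ p_{FlexHub} = 22.5 + 0.25p_{IronWorks}.
The game is symmetric, so in equilibrium p_{IronWorks} = p_{FlexHub}: the reaction function gives 0.75p_{FlexHub} = 22.5, hence p_{FlexHub} = 30.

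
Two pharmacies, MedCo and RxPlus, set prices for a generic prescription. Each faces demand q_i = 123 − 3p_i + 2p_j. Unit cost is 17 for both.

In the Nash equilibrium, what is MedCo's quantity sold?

79.5

MedCo's profit: π = (p_{MedCo} − 17)(123 − 3p_{MedCo} + 2p_{RxPlus}).
∂π/∂p_{MedCo} = 174 − 6p_{MedCo} + 2p_{RxPlus} = 0 ⇒ p_{MedCo} = 29 + (1/3)p_{RxPlus}.
By symmetry p_{RxPlus} = p_{MedCo}; substituting into the reaction function, (2/3)p_{MedCo} = 29 and p_{MedCo} = 43.5.
q_{MedCo} = 123 − 3·43.5 + 2·43.5 = 79.5.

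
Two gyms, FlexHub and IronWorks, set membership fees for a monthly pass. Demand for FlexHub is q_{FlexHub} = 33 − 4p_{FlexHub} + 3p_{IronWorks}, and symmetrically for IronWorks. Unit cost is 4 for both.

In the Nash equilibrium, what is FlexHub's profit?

134.56

FlexHub's profit: π = (p_{FlexHub} − 4)(33 − 4p_{FlexHub} + 3p_{IronWorks}).
∂π/∂p_{FlexHub} = 49 − 8p_{FlexHub} + 3p_{IronWorks} = 0 ⇒ p_{FlexHub} = 6.125 + 0.375p_{IronWorks}.
Setting p_{FlexHub} = p_{IronWorks} in the reaction function: p_{FlexHub} = 6.125 + 0.375p_{FlexHub}, so p_{FlexHub} = 6.125 / 0.625 = 9.8.
q_{FlexHub} = 33 − 4·9.8 + 3·9.8 = 23.2.
Profit = (9.8 − 4)·23.2 = 134.56.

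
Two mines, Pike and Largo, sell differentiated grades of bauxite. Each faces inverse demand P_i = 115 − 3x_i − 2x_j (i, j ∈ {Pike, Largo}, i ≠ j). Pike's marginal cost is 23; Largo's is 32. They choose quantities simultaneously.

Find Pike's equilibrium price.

Mine Pike's profit: π = x_{Pike}(115 − 3x_{Pike} − 2x_{Largo}) − 23x_{Pike}.
∂π/∂x_{Pike} = 92 − 6x_{Pike} − 2x_{Largo} = 0 ⇒ x_{Pike} = 46/3 − (1/3)x_{Largo}.
Similarly x_{Largo} = 83/6 − (1/3)x_{Pike}.
Solving the two reaction functions simultaneously: (1 − (−1/3)(−1/3))x_{Pike} = 46/3 − (1/3)·(83/6), so (8/9)x_{Pike} = 193/18 and x_{Pike} = 12.0625.
Then x_{Largo} = 83/6 − (1/3)·12.0625 = 9.8125.
P_{Pike} = 115 − 3·12.0625 − 2·9.8125 = 59.1875.

59.1875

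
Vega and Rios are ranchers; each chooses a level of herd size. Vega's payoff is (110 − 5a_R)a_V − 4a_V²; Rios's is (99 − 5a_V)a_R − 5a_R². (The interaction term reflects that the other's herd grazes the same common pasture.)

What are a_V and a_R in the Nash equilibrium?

11, 4.4

Expanding Vega's payoff: 110a_V − 5a_Ra_V − 4a_V².
∂π/∂a_V = 110 − 5a_R − 8a_V = 0, so a_V = 13.75 − 0.625a_R.
Likewise for Rios: a_R = 9.9 − 0.5a_V.
Solving the two reaction functions simultaneously: (1 − (−0.625)(−0.5))a_V = 13.75 − 0.625·9.9, so 0.6875a_V = 7.5625 and a_V = 11.
Then a_R = 9.9 − 0.5·11 = 4.4.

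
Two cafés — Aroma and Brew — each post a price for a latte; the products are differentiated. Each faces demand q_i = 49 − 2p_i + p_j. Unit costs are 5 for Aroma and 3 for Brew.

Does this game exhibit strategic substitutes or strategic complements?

Aroma's profit: π = (p_{Aroma} − 5)(49 − 2p_{Aroma} + p_{Brew}).
∂π/∂p_{Aroma} = 59 − 4p_{Aroma} + p_{Brew} = 0 ⇒ p_{Aroma} = 14.75 + 0.25p_{Brew}.
The best-response slope dp_{Aroma}/dp_{Brew} = 0.25 > 0: the reaction function is upward-sloping, so the choices are strategic complements.

strategic complements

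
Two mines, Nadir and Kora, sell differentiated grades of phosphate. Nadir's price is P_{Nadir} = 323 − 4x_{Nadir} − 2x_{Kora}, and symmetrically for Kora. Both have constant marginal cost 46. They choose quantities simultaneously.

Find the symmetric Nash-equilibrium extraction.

Mine Nadir's profit: π = x_{Nadir}(323 − 4x_{Nadir} − 2x_{Kora}) − 46x_{Nadir}.
∂π/∂x_{Nadir} = 277 − 8x_{Nadir} − 2x_{Kora} = 0 ⇒ x_{Nadir} = 34.625 − 0.25x_{Kora}.
Setting x_{Nadir} = x_{Kora} in the reaction function: x_{Nadir} = 34.625 − 0.25x_{Nadir}, so x_{Nadir} = 34.625 / 1.25 = 27.7.

27.7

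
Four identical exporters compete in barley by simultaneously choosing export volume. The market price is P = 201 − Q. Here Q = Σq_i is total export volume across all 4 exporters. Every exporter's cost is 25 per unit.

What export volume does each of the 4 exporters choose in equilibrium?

A representative exporter's profit is π_i = q_i(201 − Q) − 25q_i, with Q = q_i + Σ_{j≠i} q_j.
First-order condition: 176 − 2q_i − Σ_{j≠i} q_j = 0.
Imposing symmetry (q_j = q for all j) turns Σ_{j≠i} q_j into 3q, so 176 = 5q and q = 35.2.

35.2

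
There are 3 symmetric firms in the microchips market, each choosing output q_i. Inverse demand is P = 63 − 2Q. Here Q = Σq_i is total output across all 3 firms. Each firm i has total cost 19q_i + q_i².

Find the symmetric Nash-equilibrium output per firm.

4.4

A representative firm's profit is π_i = q_i(63 − 2Q) − 19q_i − q_i², with Q = q_i + Σ_{j≠i} q_j.
First-order condition: 44 − 6q_i − 2Σ_{j≠i} q_j = 0.
In a symmetric equilibrium every firm chooses the same q, so Σ_{j≠i} q_j = 2q. The condition becomes 44 − 10q = 0, giving q = 44/10 = 4.4.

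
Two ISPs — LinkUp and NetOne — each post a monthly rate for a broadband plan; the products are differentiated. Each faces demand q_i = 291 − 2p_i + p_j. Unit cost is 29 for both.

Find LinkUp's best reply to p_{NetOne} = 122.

LinkUp's profit: π = (p_{LinkUp} − 29)(291 − 2p_{LinkUp} + p_{NetOne}).
∂π/∂p_{LinkUp} = 349 − 4p_{LinkUp} + p_{NetOne} = 0 ⇒ p_{LinkUp} = 87.25 + 0.25p_{NetOne}.
At p_{NetOne} = 122: p_{LinkUp} = 87.25 + 0.25·122 = 117.75.

117.75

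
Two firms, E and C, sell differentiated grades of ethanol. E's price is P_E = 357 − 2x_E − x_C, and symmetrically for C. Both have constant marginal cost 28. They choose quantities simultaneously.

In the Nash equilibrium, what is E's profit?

Firm E's profit: π = x_E(357 − 2x_E − x_C) − 28x_E.
∂π/∂x_E = 329 − 4x_E − x_C = 0 ⇒ x_E = 82.25 − 0.25x_C.
By symmetry x_C = x_E; substituting into the reaction function, 1.25x_E = 82.25 and x_E = 65.8.
P_E = 357 − 2·65.8 − 65.8 = 159.6.
Profit = (159.6 − 28)·65.8 = 8659.28.

8659.28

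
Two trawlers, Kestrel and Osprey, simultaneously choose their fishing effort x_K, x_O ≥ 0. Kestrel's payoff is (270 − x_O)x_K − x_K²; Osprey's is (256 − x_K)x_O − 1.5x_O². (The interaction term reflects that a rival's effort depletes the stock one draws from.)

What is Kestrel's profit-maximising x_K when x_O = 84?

Expanding Kestrel's payoff: 270x_K − x_Ox_K − x_K².
∂π/∂x_K = 270 − x_O − 2x_K = 0, so x_K = 135 − 0.5x_O.
At x_O = 84: x_K = 135 − 0.5·84 = 93.

93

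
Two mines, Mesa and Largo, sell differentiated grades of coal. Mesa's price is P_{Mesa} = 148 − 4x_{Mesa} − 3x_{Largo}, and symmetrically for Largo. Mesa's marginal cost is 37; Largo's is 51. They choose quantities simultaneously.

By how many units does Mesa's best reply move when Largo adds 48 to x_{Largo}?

Mine Mesa's profit: π = x_{Mesa}(148 − 4x_{Mesa} − 3x_{Largo}) − 37x_{Mesa}.
∂π/∂x_{Mesa} = 111 − 8x_{Mesa} − 3x_{Largo} = 0 ⇒ x_{Mesa} = 13.875 − 0.375x_{Largo}.
The reaction-function slope is −0.375, so a 48-unit rise in x_{Largo} moves x_{Mesa} by −0.375 × 48 = −18. Mesa's best response falls — the actions are strategic substitutes.

-18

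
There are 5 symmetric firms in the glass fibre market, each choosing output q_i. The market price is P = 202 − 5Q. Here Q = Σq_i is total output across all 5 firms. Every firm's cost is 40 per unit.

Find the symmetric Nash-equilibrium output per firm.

5.4

A representative firm's profit is π_i = q_i(202 − 5Q) − 40q_i, with Q = q_i + Σ_{j≠i} q_j.
First-order condition: 162 − 10q_i − 5Σ_{j≠i} q_j = 0.
Imposing symmetry (q_j = q for all j) turns Σ_{j≠i} q_j into 4q, so 162 = 30q and q = 5.4.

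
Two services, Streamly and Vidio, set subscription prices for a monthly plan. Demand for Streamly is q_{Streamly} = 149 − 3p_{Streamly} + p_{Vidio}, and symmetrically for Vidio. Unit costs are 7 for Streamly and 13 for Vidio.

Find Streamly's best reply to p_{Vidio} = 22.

Streamly's profit: π = (p_{Streamly} − 7)(149 − 3p_{Streamly} + p_{Vidio}).
∂π/∂p_{Streamly} = 170 − 6p_{Streamly} + p_{Vidio} = 0 ⇒ p_{Streamly} = 85/3 + (1/6)p_{Vidio}.
At p_{Vidio} = 22: p_{Streamly} = 85/3 + (1/6)·22 = 32.

32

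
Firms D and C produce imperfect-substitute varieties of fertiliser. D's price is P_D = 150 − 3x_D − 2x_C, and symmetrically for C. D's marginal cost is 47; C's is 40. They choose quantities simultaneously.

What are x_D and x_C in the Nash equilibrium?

Firm D's profit: π = x_D(150 − 3x_D − 2x_C) − 47x_D.
∂π/∂x_D = 103 − 6x_D − 2x_C = 0 ⇒ x_D = 103/6 − (1/3)x_C.
Similarly x_C = 55/3 − (1/3)x_D.
Plugging x_C into D's best response: x_D = 103/6 − (1/3)(55/3 − (1/3)x_D) ⇒ (8/9)x_D = 199/18, so x_D = 12.4375.
Then x_C = 55/3 − (1/3)·12.4375 = 14.1875.

12.4375, 14.1875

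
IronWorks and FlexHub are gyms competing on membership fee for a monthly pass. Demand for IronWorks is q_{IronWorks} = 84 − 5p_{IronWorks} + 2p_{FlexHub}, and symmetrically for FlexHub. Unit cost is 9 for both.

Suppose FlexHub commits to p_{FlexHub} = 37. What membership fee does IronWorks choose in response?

IronWorks's profit: π = (p_{IronWorks} − 9)(84 − 5p_{IronWorks} + 2p_{FlexHub}).
∂π/∂p_{IronWorks} = 129 − 10p_{IronWorks} + 2p_{FlexHub} = 0 ⇒ p_{IronWorks} = 12.9 + 0.2p_{FlexHub}.
At p_{FlexHub} = 37: p_{IronWorks} = 12.9 + 0.2·37 = 20.3.

20.3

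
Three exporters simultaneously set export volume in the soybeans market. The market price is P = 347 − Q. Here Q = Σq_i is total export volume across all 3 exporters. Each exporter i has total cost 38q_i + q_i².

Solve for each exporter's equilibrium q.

A representative exporter's profit is π_i = q_i(347 − Q) − 38q_i − q_i², with Q = q_i + Σ_{j≠i} q_j.
First-order condition: 309 − 4q_i − Σ_{j≠i} q_j = 0.
Imposing symmetry (q_j = q for all j) turns Σ_{j≠i} q_j into 2q, so 309 = 6q and q = 51.5.

51.5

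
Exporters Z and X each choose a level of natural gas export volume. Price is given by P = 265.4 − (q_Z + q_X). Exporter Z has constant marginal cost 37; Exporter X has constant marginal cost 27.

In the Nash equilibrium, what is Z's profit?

Exporter Z's profit: π = q_Z(265.4 − (q_Z + q_X)) − 37q_Z.
∂π/∂q_Z = 228.4 − 2q_Z − q_X = 0, so q_Z = 114.2 − 0.5q_X.
By the same steps for X: q_X = 119.2 − 0.5q_Z.
Solving the two reaction functions simultaneously: (1 − (−0.5)(−0.5))q_Z = 114.2 − 0.5·119.2, so 0.75q_Z = 54.6 and q_Z = 72.8.
Then q_X = 119.2 − 0.5·72.8 = 82.8.
Price P = 265.4 − 155.6 = 109.8.
Z's profit: (109.8 − 37)·72.8 = 5299.84.

5299.84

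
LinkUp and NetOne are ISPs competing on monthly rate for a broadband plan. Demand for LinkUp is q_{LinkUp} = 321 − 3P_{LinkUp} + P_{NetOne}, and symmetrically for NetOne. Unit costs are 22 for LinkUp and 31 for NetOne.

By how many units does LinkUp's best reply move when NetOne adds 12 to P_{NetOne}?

LinkUp's profit: π = (P_{LinkUp} − 22)(321 − 3P_{LinkUp} + P_{NetOne}).
∂π/∂P_{LinkUp} = 387 − 6P_{LinkUp} + P_{NetOne} = 0 ⇒ P_{LinkUp} = 64.5 + (1/6)P_{NetOne}.
The reaction-function slope is 1/6, so a 12-unit rise in P_{NetOne} moves P_{LinkUp} by 1/6 × 12 = 2. LinkUp's best response rises — the actions are strategic complements.

2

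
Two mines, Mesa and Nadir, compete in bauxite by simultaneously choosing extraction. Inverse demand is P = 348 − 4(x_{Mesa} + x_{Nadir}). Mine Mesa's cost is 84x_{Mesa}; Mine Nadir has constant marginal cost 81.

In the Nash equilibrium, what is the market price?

Mine Mesa's profit: π = x_{Mesa}(348 − 4(x_{Mesa} + x_{Nadir})) − 84x_{Mesa}.
∂π/∂x_{Mesa} = 264 − 8x_{Mesa} − 4x_{Nadir} = 0, so x_{Mesa} = 33 − 0.5x_{Nadir}.
By the same steps for Nadir: x_{Nadir} = 33.375 − 0.5x_{Mesa}.
Solving the two reaction functions simultaneously: (1 − (−0.5)(−0.5))x_{Mesa} = 33 − 0.5·33.375, so 0.75x_{Mesa} = 16.3125 and x_{Mesa} = 21.75.
Then x_{Nadir} = 33.375 − 0.5·21.75 = 22.5.
Equilibrium price: P = 348 − 4·44.25 = 171.

171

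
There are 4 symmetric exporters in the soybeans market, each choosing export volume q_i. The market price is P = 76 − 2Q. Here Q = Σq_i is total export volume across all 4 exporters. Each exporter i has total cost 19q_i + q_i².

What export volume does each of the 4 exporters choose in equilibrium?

4.75

A representative exporter's profit is π_i = q_i(76 − 2Q) − 19q_i − q_i², with Q = q_i + Σ_{j≠i} q_j.
First-order condition: 57 − 6q_i − 2Σ_{j≠i} q_j = 0.
Imposing symmetry (q_j = q for all j) turns Σ_{j≠i} q_j into 3q, so 57 = 12q and q = 4.75.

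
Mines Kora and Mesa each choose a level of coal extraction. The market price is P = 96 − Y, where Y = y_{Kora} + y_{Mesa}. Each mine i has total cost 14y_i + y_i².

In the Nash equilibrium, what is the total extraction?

Mine Kora's profit: π = y_{Kora}(96 − (y_{Kora} + y_{Mesa})) − 14y_{Kora} − y_{Kora}².
∂π/∂y_{Kora} = 82 − 4y_{Kora} − y_{Mesa} = 0, so y_{Kora} = 20.5 − 0.25y_{Mesa}.
Setting y_{Kora} = y_{Mesa} in the reaction function: y_{Kora} = 20.5 − 0.25y_{Kora}, so y_{Kora} = 20.5 / 1.25 = 16.4.
Total extraction: 16.4 + 16.4 = 32.8.

32.8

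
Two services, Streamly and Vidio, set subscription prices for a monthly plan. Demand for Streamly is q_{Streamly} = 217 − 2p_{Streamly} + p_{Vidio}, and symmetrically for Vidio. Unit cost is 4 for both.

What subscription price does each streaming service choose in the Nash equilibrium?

75

Streamly's profit: π = (p_{Streamly} − 4)(217 − 2p_{Streamly} + p_{Vidio}).
∂π/∂p_{Streamly} = 225 − 4p_{Streamly} + p_{Vidio} = 0 ⇒ p_{Streamly} = 56.25 + 0.25p_{Vidio}.
Setting p_{Streamly} = p_{Vidio} in the reaction function: p_{Streamly} = 56.25 + 0.25p_{Streamly}, so p_{Streamly} = 56.25 / 0.75 = 75.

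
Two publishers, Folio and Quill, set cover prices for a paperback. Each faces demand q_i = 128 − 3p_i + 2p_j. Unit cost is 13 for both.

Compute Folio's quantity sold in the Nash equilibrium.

Folio's profit: π = (p_{Folio} − 13)(128 − 3p_{Folio} + 2p_{Quill}).
∂π/∂p_{Folio} = 167 − 6p_{Folio} + 2p_{Quill} = 0 ⇒ p_{Folio} = 167/6 + (1/3)p_{Quill}.
The game is symmetric, so in equilibrium p_{Quill} = p_{Folio}: the reaction function gives (2/3)p_{Folio} = 167/6, hence p_{Folio} = 41.75.
q_{Folio} = 128 − 3·41.75 + 2·41.75 = 86.25.

86.25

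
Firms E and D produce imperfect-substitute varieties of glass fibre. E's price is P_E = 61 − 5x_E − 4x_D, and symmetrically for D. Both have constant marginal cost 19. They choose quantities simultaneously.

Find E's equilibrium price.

Firm E's profit: π = x_E(61 − 5x_E − 4x_D) − 19x_E.
∂π/∂x_E = 42 − 10x_E − 4x_D = 0 ⇒ x_E = 4.2 − 0.4x_D.
Setting x_E = x_D in the reaction function: x_E = 4.2 − 0.4x_E, so x_E = 4.2 / 1.4 = 3.
P_E = 61 − 5·3 − 4·3 = 34.

34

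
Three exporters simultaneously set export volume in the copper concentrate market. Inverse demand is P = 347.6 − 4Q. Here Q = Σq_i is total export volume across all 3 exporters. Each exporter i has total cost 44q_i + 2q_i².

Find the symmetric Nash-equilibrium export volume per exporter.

15.18

A representative exporter's profit is π_i = q_i(347.6 − 4Q) − 44q_i − 2q_i², with Q = q_i + Σ_{j≠i} q_j.
First-order condition: 303.6 − 12q_i − 4Σ_{j≠i} q_j = 0.
Imposing symmetry (q_j = q for all j) turns Σ_{j≠i} q_j into 2q, so 303.6 = 20q and q = 15.18.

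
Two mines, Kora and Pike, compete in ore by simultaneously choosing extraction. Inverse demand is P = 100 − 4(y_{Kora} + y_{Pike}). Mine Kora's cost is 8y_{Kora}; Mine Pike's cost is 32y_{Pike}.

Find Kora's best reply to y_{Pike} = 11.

6

Mine Kora's profit: π = y_{Kora}(100 − 4(y_{Kora} + y_{Pike})) − 8y_{Kora}.
∂π/∂y_{Kora} = 92 − 8y_{Kora} − 4y_{Pike} = 0, so y_{Kora} = 11.5 − 0.5y_{Pike}.
At y_{Pike} = 11: y_{Kora} = 11.5 − 0.5·11 = 6.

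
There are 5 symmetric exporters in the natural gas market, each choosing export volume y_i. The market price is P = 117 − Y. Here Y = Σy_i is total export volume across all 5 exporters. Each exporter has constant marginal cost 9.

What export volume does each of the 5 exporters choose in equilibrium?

18

A representative exporter's profit is π_i = y_i(117 − Y) − 9y_i, with Y = y_i + Σ_{j≠i} y_j.
First-order condition: 108 − 2y_i − Σ_{j≠i} y_j = 0.
With identical exporters, set every y_j = y: then 108 − 2y − 4y = 0, i.e. y = 108/6 = 18.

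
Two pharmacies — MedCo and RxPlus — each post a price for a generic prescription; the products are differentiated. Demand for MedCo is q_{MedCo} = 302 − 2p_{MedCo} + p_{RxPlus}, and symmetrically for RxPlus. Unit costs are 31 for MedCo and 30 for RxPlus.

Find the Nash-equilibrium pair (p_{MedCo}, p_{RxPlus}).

121.2, 120.8

MedCo's profit: π = (p_{MedCo} − 31)(302 − 2p_{MedCo} + p_{RxPlus}).
∂π/∂p_{MedCo} = 364 − 4p_{MedCo} + p_{RxPlus} = 0 ⇒ p_{MedCo} = 91 + 0.25p_{RxPlus}.
Similarly p_{RxPlus} = 90.5 + 0.25p_{MedCo}.
Solving the two reaction functions simultaneously: (1 − (0.25)(0.25))p_{MedCo} = 91 + 0.25·90.5, so 0.9375p_{MedCo} = 113.625 and p_{MedCo} = 121.2.
Then p_{RxPlus} = 90.5 + 0.25·121.2 = 120.8.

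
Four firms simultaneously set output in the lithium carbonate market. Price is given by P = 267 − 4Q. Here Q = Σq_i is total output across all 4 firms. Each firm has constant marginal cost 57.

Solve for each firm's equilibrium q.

A representative firm's profit is π_i = q_i(267 − 4Q) − 57q_i, with Q = q_i + Σ_{j≠i} q_j.
First-order condition: 210 − 8q_i − 4Σ_{j≠i} q_j = 0.
Imposing symmetry (q_j = q for all j) turns Σ_{j≠i} q_j into 3q, so 210 = 20q and q = 10.5.

10.5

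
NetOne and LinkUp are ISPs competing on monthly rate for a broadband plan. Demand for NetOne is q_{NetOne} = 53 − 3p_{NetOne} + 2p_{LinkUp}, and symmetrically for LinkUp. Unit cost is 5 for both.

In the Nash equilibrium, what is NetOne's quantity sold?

36

NetOne's profit: π = (p_{NetOne} − 5)(53 − 3p_{NetOne} + 2p_{LinkUp}).
∂π/∂p_{NetOne} = 68 − 6p_{NetOne} + 2p_{LinkUp} = 0 ⇒ p_{NetOne} = 34/3 + (1/3)p_{LinkUp}.
The game is symmetric, so in equilibrium p_{LinkUp} = p_{NetOne}: the reaction function gives (2/3)p_{NetOne} = 34/3, hence p_{NetOne} = 17.
q_{NetOne} = 53 − 3·17 + 2·17 = 36.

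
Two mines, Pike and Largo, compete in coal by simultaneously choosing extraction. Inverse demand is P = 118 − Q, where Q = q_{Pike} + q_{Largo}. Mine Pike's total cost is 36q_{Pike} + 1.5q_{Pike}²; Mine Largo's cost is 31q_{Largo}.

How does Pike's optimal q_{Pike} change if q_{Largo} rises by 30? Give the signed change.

-6

Mine Pike's profit: π = q_{Pike}(118 − (q_{Pike} + q_{Largo})) − 36q_{Pike} − 1.5q_{Pike}².
∂π/∂q_{Pike} = 82 − 5q_{Pike} − q_{Largo} = 0, so q_{Pike} = 16.4 − 0.2q_{Largo}.
The reaction-function slope is −0.2, so a 30-unit rise in q_{Largo} moves q_{Pike} by −0.2 × 30 = −6. Pike's best response falls — the actions are strategic substitutes.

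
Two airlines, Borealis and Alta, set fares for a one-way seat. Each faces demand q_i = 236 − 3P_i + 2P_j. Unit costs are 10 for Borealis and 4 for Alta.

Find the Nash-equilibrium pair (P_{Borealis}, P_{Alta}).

65.375, 63.125

Borealis's profit: π = (P_{Borealis} − 10)(236 − 3P_{Borealis} + 2P_{Alta}).
∂π/∂P_{Borealis} = 266 − 6P_{Borealis} + 2P_{Alta} = 0 ⇒ P_{Borealis} = 133/3 + (1/3)P_{Alta}.
Similarly P_{Alta} = 124/3 + (1/3)P_{Borealis}.
Solving the two reaction functions simultaneously: (1 − (1/3)(1/3))P_{Borealis} = 133/3 + (1/3)·(124/3), so (8/9)P_{Borealis} = 523/9 and P_{Borealis} = 65.375.
Then P_{Alta} = 124/3 + (1/3)·65.375 = 63.125.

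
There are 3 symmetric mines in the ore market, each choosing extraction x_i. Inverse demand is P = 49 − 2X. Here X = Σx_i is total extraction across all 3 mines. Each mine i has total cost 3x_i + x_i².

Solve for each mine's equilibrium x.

A representative mine's profit is π_i = x_i(49 − 2X) − 3x_i − x_i², with X = x_i + Σ_{j≠i} x_j.
First-order condition: 46 − 6x_i − 2Σ_{j≠i} x_j = 0.
With identical mines, set every x_j = x: then 46 − 6x − 4x = 0, i.e. x = 46/10 = 4.6.

4.6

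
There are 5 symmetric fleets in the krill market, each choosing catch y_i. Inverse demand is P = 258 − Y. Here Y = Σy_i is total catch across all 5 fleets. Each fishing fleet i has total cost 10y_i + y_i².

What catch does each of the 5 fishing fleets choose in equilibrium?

31

A representative fishing fleet's profit is π_i = y_i(258 − Y) − 10y_i − y_i², with Y = y_i + Σ_{j≠i} y_j.
First-order condition: 248 − 4y_i − Σ_{j≠i} y_j = 0.
In a symmetric equilibrium every fishing fleet chooses the same y, so Σ_{j≠i} y_j = 4y. The condition becomes 248 − 8y = 0, giving y = 248/8 = 31.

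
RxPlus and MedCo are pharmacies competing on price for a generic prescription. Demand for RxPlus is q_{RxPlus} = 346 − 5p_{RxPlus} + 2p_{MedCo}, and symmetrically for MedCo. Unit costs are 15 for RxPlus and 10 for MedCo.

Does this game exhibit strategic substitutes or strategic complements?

RxPlus's profit: π = (p_{RxPlus} − 15)(346 − 5p_{RxPlus} + 2p_{MedCo}).
∂π/∂p_{RxPlus} = 421 − 10p_{RxPlus} + 2p_{MedCo} = 0 ⇒ p_{RxPlus} = 42.1 + 0.2p_{MedCo}.
The best-response slope dp_{RxPlus}/dp_{MedCo} = 0.2 > 0: the reaction function is upward-sloping, so the choices are strategic complements.

strategic complements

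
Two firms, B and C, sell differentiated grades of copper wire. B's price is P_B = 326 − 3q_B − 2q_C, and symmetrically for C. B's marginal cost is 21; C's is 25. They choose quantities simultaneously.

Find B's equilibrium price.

Firm B's profit: π = q_B(326 − 3q_B − 2q_C) − 21q_B.
∂π/∂q_B = 305 − 6q_B − 2q_C = 0 ⇒ q_B = 305/6 − (1/3)q_C.
Similarly q_C = 301/6 − (1/3)q_B.
Substituting the second reaction function into the first: q_B = 305/6 − (1/3)(301/6 − (1/3)q_B), which gives (8/9)q_B = 307/9 ⇒ q_B = 38.375.
Then q_C = 301/6 − (1/3)·38.375 = 37.375.
P_B = 326 − 3·38.375 − 2·37.375 = 136.125.

136.125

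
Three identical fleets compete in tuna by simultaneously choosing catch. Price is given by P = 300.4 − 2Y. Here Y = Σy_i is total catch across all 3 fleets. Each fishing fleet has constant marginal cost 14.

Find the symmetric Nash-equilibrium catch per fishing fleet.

A representative fishing fleet's profit is π_i = y_i(300.4 − 2Y) − 14y_i, with Y = y_i + Σ_{j≠i} y_j.
First-order condition: 286.4 − 4y_i − 2Σ_{j≠i} y_j = 0.
Imposing symmetry (y_j = y for all j) turns Σ_{j≠i} y_j into 2y, so 286.4 = 8y and y = 35.8.

35.8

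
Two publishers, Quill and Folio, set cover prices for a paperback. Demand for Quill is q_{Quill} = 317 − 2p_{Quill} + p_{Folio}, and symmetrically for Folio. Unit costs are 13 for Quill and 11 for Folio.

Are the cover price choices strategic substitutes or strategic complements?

strategic complements

Quill's profit: π = (p_{Quill} − 13)(317 − 2p_{Quill} + p_{Folio}).
∂π/∂p_{Quill} = 343 − 4p_{Quill} + p_{Folio} = 0 ⇒ p_{Quill} = 85.75 + 0.25p_{Folio}.
The best-response slope dp_{Quill}/dp_{Folio} = 0.25 > 0: the reaction function is upward-sloping, so the choices are strategic complements.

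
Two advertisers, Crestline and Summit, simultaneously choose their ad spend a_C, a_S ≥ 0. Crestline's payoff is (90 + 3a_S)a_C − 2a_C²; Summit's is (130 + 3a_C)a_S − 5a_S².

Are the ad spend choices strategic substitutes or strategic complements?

strategic complements

Expanding Crestline's payoff: 90a_C + 3a_Sa_C − 2a_C².
∂π/∂a_C = 90 + 3a_S − 4a_C = 0, so a_C = 22.5 + 0.75a_S.
The best-response slope da_C/da_S = 0.75 > 0: the reaction function is upward-sloping, so the choices are strategic complements.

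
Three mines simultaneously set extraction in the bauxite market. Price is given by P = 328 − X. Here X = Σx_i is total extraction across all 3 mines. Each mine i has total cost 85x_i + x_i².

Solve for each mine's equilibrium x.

40.5

A representative mine's profit is π_i = x_i(328 − X) − 85x_i − x_i², with X = x_i + Σ_{j≠i} x_j.
First-order condition: 243 − 4x_i − Σ_{j≠i} x_j = 0.
Imposing symmetry (x_j = x for all j) turns Σ_{j≠i} x_j into 2x, so 243 = 6x and x = 40.5.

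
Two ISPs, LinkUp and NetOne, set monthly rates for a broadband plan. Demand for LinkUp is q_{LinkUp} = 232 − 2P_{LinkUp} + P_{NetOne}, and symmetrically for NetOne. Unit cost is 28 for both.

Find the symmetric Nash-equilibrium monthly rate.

96

LinkUp's profit: π = (P_{LinkUp} − 28)(232 − 2P_{LinkUp} + P_{NetOne}).
∂π/∂P_{LinkUp} = 288 − 4P_{LinkUp} + P_{NetOne} = 0 ⇒ P_{LinkUp} = 72 + 0.25P_{NetOne}.
By symmetry P_{NetOne} = P_{LinkUp}; substituting into the reaction function, 0.75P_{LinkUp} = 72 and P_{LinkUp} = 96.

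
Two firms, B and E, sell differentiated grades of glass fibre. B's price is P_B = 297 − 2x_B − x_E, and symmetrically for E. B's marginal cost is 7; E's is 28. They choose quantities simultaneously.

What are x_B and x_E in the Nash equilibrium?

59.4, 52.4

Firm B's profit: π = x_B(297 − 2x_B − x_E) − 7x_B.
∂π/∂x_B = 290 − 4x_B − x_E = 0 ⇒ x_B = 72.5 − 0.25x_E.
Similarly x_E = 67.25 − 0.25x_B.
Plugging x_E into B's best response: x_B = 72.5 − 0.25(67.25 − 0.25x_B) ⇒ 0.9375x_B = 55.6875, so x_B = 59.4.
Then x_E = 67.25 − 0.25·59.4 = 52.4.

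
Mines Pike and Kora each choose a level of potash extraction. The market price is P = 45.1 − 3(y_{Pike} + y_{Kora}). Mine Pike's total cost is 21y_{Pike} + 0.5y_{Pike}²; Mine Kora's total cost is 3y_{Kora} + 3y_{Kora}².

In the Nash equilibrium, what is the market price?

Mine Pike's profit: π = y_{Pike}(45.1 − 3(y_{Pike} + y_{Kora})) − 21y_{Pike} − 0.5y_{Pike}².
∂π/∂y_{Pike} = 24.1 − 7y_{Pike} − 3y_{Kora} = 0, so y_{Pike} = 241/70 − (3/7)y_{Kora}.
For Kora: ∂π/∂y_{Kora} = 42.1 − 12y_{Kora} − 3y_{Pike} = 0 ⇒ y_{Kora} = 421/120 − 0.25y_{Pike}.
Plugging y_{Kora} into Pike's best response: y_{Pike} = 241/70 − (3/7)(421/120 − 0.25y_{Pike}) ⇒ (25/28)y_{Pike} = 543/280, so y_{Pike} = 2.172.
Then y_{Kora} = 421/120 − 0.25·2.172 = 1112/375.
Equilibrium price: P = 45.1 − 3·(3853/750) = 29.688.

29.688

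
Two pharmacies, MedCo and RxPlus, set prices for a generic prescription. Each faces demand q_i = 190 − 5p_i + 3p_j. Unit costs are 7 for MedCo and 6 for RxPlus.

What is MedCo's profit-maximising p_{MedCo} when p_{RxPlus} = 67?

MedCo's profit: π = (p_{MedCo} − 7)(190 − 5p_{MedCo} + 3p_{RxPlus}).
∂π/∂p_{MedCo} = 225 − 10p_{MedCo} + 3p_{RxPlus} = 0 ⇒ p_{MedCo} = 22.5 + 0.3p_{RxPlus}.
At p_{RxPlus} = 67: p_{MedCo} = 22.5 + 0.3·67 = 42.6.

42.6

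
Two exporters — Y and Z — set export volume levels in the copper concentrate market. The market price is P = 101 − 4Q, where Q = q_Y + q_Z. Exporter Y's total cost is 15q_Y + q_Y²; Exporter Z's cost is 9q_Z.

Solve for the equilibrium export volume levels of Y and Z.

5, 9

Exporter Y's profit: π = q_Y(101 − 4(q_Y + q_Z)) − 15q_Y − q_Y².
∂π/∂q_Y = 86 − 10q_Y − 4q_Z = 0, so q_Y = 8.6 − 0.4q_Z.
For Z: ∂π/∂q_Z = 92 − 8q_Z − 4q_Y = 0 ⇒ q_Z = 11.5 − 0.5q_Y.
Substituting the second reaction function into the first: q_Y = 8.6 − 0.4(11.5 − 0.5q_Y), which gives 0.8q_Y = 4 ⇒ q_Y = 5.
Then q_Z = 11.5 − 0.5·5 = 9.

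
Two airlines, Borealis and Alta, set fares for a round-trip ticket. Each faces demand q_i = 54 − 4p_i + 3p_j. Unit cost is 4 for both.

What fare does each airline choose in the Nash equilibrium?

Borealis's profit: π = (p_{Borealis} − 4)(54 − 4p_{Borealis} + 3p_{Alta}).
∂π/∂p_{Borealis} = 70 − 8p_{Borealis} + 3p_{Alta} = 0 ⇒ p_{Borealis} = 8.75 + 0.375p_{Alta}.
The game is symmetric, so in equilibrium p_{Alta} = p_{Borealis}: the reaction function gives 0.625p_{Borealis} = 8.75, hence p_{Borealis} = 14.

14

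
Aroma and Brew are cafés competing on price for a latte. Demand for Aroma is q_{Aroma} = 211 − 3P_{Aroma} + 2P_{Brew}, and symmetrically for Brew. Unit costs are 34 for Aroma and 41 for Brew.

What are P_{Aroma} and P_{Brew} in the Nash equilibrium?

79.5625, 82.1875

Aroma's profit: π = (P_{Aroma} − 34)(211 − 3P_{Aroma} + 2P_{Brew}).
∂π/∂P_{Aroma} = 313 − 6P_{Aroma} + 2P_{Brew} = 0 ⇒ P_{Aroma} = 313/6 + (1/3)P_{Brew}.
Similarly P_{Brew} = 167/3 + (1/3)P_{Aroma}.
Solving the two reaction functions simultaneously: (1 − (1/3)(1/3))P_{Aroma} = 313/6 + (1/3)·(167/3), so (8/9)P_{Aroma} = 1273/18 and P_{Aroma} = 79.5625.
Then P_{Brew} = 167/3 + (1/3)·79.5625 = 82.1875.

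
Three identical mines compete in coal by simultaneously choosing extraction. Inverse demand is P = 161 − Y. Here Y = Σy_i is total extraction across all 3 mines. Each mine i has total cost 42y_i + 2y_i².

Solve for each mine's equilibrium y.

14.875

A representative mine's profit is π_i = y_i(161 − Y) − 42y_i − 2y_i², with Y = y_i + Σ_{j≠i} y_j.
First-order condition: 119 − 6y_i − Σ_{j≠i} y_j = 0.
With identical mines, set every y_j = y: then 119 − 6y − 2y = 0, i.e. y = 119/8 = 14.875.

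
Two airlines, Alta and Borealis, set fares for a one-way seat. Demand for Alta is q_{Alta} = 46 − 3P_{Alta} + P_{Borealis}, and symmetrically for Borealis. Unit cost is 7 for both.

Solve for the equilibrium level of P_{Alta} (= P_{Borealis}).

13.4

Alta's profit: π = (P_{Alta} − 7)(46 − 3P_{Alta} + P_{Borealis}).
∂π/∂P_{Alta} = 67 − 6P_{Alta} + P_{Borealis} = 0 ⇒ P_{Alta} = 67/6 + (1/6)P_{Borealis}.
Setting P_{Alta} = P_{Borealis} in the reaction function: P_{Alta} = 67/6 + (1/6)P_{Alta}, so P_{Alta} = (67/6) / (5/6) = 13.4.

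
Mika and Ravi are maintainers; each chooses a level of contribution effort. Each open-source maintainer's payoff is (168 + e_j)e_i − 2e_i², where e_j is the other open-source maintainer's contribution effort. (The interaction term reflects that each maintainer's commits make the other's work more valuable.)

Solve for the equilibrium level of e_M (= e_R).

56

Mika's payoff is (168 + e_R)e_M − 2e_M².
∂π/∂e_M = 168 + e_R − 4e_M = 0, so e_M = 42 + 0.25e_R.
Setting e_M = e_R in the reaction function: e_M = 42 + 0.25e_M, so e_M = 42 / 0.75 = 56.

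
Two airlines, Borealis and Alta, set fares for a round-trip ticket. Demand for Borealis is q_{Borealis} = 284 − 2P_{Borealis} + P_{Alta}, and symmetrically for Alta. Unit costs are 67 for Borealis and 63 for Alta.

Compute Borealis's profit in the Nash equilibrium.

10310.48

Borealis's profit: π = (P_{Borealis} − 67)(284 − 2P_{Borealis} + P_{Alta}).
∂π/∂P_{Borealis} = 418 − 4P_{Borealis} + P_{Alta} = 0 ⇒ P_{Borealis} = 104.5 + 0.25P_{Alta}.
Similarly P_{Alta} = 102.5 + 0.25P_{Borealis}.
Plugging P_{Alta} into Borealis's best response: P_{Borealis} = 104.5 + 0.25(102.5 + 0.25P_{Borealis}) ⇒ 0.9375P_{Borealis} = 130.125, so P_{Borealis} = 138.8.
Then P_{Alta} = 102.5 + 0.25·138.8 = 137.2.
q_{Borealis} = 284 − 2·138.8 + 137.2 = 143.6.
Profit = (138.8 − 67)·143.6 = 10310.48.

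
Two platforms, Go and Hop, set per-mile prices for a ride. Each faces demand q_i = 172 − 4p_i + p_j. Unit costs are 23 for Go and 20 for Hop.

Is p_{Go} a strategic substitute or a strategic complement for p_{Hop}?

Go's profit: π = (p_{Go} − 23)(172 − 4p_{Go} + p_{Hop}).
∂π/∂p_{Go} = 264 − 8p_{Go} + p_{Hop} = 0 ⇒ p_{Go} = 33 + 0.125p_{Hop}.
The best-response slope dp_{Go}/dp_{Hop} = 0.125 > 0: the reaction function is upward-sloping, so the choices are strategic complements.

strategic complements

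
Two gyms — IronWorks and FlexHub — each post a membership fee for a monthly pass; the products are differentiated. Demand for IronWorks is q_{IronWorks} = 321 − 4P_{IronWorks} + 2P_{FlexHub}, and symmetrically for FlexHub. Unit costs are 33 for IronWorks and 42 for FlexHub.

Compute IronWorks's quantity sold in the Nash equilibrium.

174.8

IronWorks's profit: π = (P_{IronWorks} − 33)(321 − 4P_{IronWorks} + 2P_{FlexHub}).
∂π/∂P_{IronWorks} = 453 − 8P_{IronWorks} + 2P_{FlexHub} = 0 ⇒ P_{IronWorks} = 56.625 + 0.25P_{FlexHub}.
Similarly P_{FlexHub} = 61.125 + 0.25P_{IronWorks}.
Plugging P_{FlexHub} into IronWorks's best response: P_{IronWorks} = 56.625 + 0.25(61.125 + 0.25P_{IronWorks}) ⇒ 0.9375P_{IronWorks} = 2301/32, so P_{IronWorks} = 76.7.
Then P_{FlexHub} = 61.125 + 0.25·76.7 = 80.3.
q_{IronWorks} = 321 − 4·76.7 + 2·80.3 = 174.8.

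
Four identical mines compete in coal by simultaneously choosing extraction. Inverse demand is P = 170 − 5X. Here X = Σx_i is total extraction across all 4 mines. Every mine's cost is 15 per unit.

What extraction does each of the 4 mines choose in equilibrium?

A representative mine's profit is π_i = x_i(170 − 5X) − 15x_i, with X = x_i + Σ_{j≠i} x_j.
First-order condition: 155 − 10x_i − 5Σ_{j≠i} x_j = 0.
Imposing symmetry (x_j = x for all j) turns Σ_{j≠i} x_j into 3x, so 155 = 25x and x = 6.2.

6.2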